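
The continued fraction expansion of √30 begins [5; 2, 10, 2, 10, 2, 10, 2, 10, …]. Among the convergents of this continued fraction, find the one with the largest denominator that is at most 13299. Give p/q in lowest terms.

List convergents until the denominator exceeds the bound:
a_0 = 5: 5/1  (≤ bound)
a_1 = 2: 11/2  (≤ bound)
a_2 = 10: 115/21  (≤ bound)
a_3 = 2: 241/44  (≤ bound)
a_4 = 10: 2525/461  (≤ bound)
a_5 = 2: 5291/966  (≤ bound)
a_6 = 10: 55435/10121  (≤ bound)
a_7 = 2: 116161/21208  (> 13299, stop)

55435/10121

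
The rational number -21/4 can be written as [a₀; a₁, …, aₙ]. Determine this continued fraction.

[-6; 1, 3]

⌊-21/4⌋ = -6, remainder 3
⌊4/3⌋ = 1, remainder 1
⌊3/1⌋ = 3, remainder 0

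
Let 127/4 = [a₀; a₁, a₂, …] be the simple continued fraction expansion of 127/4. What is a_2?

127 ÷ 4 → quotient 31, remainder 3
4 ÷ 3 → quotient 1, remainder 1
3 ÷ 1 → quotient 3, remainder 0

3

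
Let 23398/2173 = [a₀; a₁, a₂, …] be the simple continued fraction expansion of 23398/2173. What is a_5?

⌊23398/2173⌋ = 10, remainder 1668
⌊2173/1668⌋ = 1, remainder 505
⌊1668/505⌋ = 3, remainder 153
⌊505/153⌋ = 3, remainder 46
⌊153/46⌋ = 3, remainder 15
⌊46/15⌋ = 3, remainder 1

3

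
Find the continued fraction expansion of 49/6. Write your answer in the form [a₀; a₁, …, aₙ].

[8; 6]

Run the Euclidean algorithm, recording each quotient:
49 ÷ 6 → quotient 8, remainder 1
6 ÷ 1 → quotient 6, remainder 0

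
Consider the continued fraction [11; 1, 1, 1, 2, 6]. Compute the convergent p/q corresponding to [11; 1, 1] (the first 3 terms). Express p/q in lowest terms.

Starting at the tail and folding back:
Start with 1.
1 + 1/(1/1) = 1 + 1/1 = 2/1
11 + 1/(2/1) = 11 + 1/2 = 23/2

23/2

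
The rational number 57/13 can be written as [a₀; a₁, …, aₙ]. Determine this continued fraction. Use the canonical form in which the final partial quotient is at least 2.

[4; 2, 1, 1, 2]

57 ÷ 13 → quotient 4, remainder 5
13 ÷ 5 → quotient 2, remainder 3
5 ÷ 3 → quotient 1, remainder 2
3 ÷ 2 → quotient 1, remainder 1
2 ÷ 1 → quotient 2, remainder 0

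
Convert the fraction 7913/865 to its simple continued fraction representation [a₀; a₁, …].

[9; 6, 1, 3, 7, 1, 3]

Repeatedly divide and take the remainder:
7913 = 9·865 + 128, so a_0 = 9
865 = 6·128 + 97, so a_1 = 6
128 = 1·97 + 31, so a_2 = 1
97 = 3·31 + 4, so a_3 = 3
31 = 7·4 + 3, so a_4 = 7
4 = 1·3 + 1, so a_5 = 1
3 = 3·1 + 0, so a_6 = 3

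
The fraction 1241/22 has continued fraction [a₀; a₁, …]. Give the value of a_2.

2

1241 = 56·22 + 9, so a_0 = 56
22 = 2·9 + 4, so a_1 = 2
9 = 2·4 + 1, so a_2 = 2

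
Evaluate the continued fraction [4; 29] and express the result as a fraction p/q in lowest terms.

Start with 29.
4 + 1/(29/1) = 4 + 1/29 = 117/29

117/29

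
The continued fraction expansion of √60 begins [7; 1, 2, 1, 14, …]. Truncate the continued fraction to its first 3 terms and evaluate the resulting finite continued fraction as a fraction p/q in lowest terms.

Build up convergents one term at a time:
a_0 = 7: 7/1
a_1 = 1: 8/1
a_2 = 2: 23/3

23/3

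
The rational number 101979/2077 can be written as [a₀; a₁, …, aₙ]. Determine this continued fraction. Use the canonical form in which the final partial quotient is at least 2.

[49; 10, 12, 8, 2]

Apply division with remainder until the remainder is 0:
⌊101979/2077⌋ = 49, remainder 206
⌊2077/206⌋ = 10, remainder 17
⌊206/17⌋ = 12, remainder 2
⌊17/2⌋ = 8, remainder 1
⌊2/1⌋ = 2, remainder 0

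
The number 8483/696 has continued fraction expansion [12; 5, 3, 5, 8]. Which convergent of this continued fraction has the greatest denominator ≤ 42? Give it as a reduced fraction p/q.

195/16

a_0 = 12: 12/1  (≤ bound)
a_1 = 5: 61/5  (≤ bound)
a_2 = 3: 195/16  (≤ bound)
a_3 = 5: 1036/85  (> 42, stop)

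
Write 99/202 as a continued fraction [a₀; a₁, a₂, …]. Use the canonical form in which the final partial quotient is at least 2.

⌊99/202⌋ = 0, remainder 99
⌊202/99⌋ = 2, remainder 4
⌊99/4⌋ = 24, remainder 3
⌊4/3⌋ = 1, remainder 1
⌊3/1⌋ = 3, remainder 0

[0; 2, 24, 1, 3]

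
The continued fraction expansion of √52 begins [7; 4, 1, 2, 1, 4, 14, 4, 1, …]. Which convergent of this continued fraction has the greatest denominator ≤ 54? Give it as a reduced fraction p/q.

a_0 = 7: 7/1  (≤ bound)
a_1 = 4: 29/4  (≤ bound)
a_2 = 1: 36/5  (≤ bound)
a_3 = 2: 101/14  (≤ bound)
a_4 = 1: 137/19  (≤ bound)
a_5 = 4: 649/90  (> 54, stop)

137/19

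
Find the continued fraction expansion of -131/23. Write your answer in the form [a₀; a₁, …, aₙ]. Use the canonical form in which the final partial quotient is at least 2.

-131 ÷ 23 → quotient -6, remainder 7
23 ÷ 7 → quotient 3, remainder 2
7 ÷ 2 → quotient 3, remainder 1
2 ÷ 1 → quotient 2, remainder 0

[-6; 3, 3, 2]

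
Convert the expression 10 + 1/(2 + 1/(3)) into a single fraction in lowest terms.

73/7

a_0 = 10: 10/1
a_1 = 2: 21/2
a_2 = 3: 73/7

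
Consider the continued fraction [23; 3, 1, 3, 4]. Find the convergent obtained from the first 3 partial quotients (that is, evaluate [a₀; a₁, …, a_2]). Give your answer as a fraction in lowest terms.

a_0 = 23: 23/1
a_1 = 3: 70/3
a_2 = 1: 93/4

93/4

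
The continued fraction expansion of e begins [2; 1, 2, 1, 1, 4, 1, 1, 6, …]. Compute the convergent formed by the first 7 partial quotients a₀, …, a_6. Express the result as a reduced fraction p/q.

106/39

a_0 = 2: 2/1
a_1 = 1: 3/1
a_2 = 2: 8/3
a_3 = 1: 11/4
a_4 = 1: 19/7
a_5 = 4: 87/32
a_6 = 1: 106/39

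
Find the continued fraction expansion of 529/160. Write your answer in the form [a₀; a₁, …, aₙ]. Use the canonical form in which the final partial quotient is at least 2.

[3; 3, 3, 1, 3, 3]

⌊529/160⌋ = 3, remainder 49
⌊160/49⌋ = 3, remainder 13
⌊49/13⌋ = 3, remainder 10
⌊13/10⌋ = 1, remainder 3
⌊10/3⌋ = 3, remainder 1
⌊3/1⌋ = 3, remainder 0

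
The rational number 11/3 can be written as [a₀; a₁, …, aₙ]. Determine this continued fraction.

Run the Euclidean algorithm, recording each quotient:
11 = 3·3 + 2, so a_0 = 3
3 = 1·2 + 1, so a_1 = 1
2 = 2·1 + 0, so a_2 = 2

[3; 1, 2]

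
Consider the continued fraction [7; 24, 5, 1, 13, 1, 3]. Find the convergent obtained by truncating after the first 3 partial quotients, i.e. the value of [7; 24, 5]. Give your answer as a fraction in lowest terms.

a_0 = 7: 7/1
a_1 = 24: 169/24
a_2 = 5: 852/121

852/121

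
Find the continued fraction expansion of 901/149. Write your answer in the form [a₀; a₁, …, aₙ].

Apply division with remainder until the remainder is 0:
⌊901/149⌋ = 6, remainder 7
⌊149/7⌋ = 21, remainder 2
⌊7/2⌋ = 3, remainder 1
⌊2/1⌋ = 2, remainder 0

[6; 21, 3, 2]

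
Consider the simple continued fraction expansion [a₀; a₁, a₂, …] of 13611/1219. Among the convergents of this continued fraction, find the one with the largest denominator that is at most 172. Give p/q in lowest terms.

1887/169

List convergents until the denominator exceeds the bound:
a_0 = 11: 11/1  (≤ bound)
a_1 = 6: 67/6  (≤ bound)
a_2 = 28: 1887/169  (≤ bound)
a_3 = 1: 1954/175  (> 172, stop)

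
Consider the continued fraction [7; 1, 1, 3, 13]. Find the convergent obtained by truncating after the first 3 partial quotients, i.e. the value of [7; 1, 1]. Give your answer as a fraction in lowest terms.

a_0 = 7: 7/1
a_1 = 1: 8/1
a_2 = 1: 15/2

15/2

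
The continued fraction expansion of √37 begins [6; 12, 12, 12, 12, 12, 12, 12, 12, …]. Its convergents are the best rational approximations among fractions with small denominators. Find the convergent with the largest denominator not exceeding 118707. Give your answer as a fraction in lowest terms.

128766/21169

List convergents until the denominator exceeds the bound:
a_0 = 6: 6/1  (≤ bound)
a_1 = 12: 73/12  (≤ bound)
a_2 = 12: 882/145  (≤ bound)
a_3 = 12: 10657/1752  (≤ bound)
a_4 = 12: 128766/21169  (≤ bound)
a_5 = 12: 1555849/255780  (> 118707, stop)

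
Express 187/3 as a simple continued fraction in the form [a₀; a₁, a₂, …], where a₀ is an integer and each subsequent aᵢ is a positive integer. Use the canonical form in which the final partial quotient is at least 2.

[62; 3]

187 ÷ 3 → quotient 62, remainder 1
3 ÷ 1 → quotient 3, remainder 0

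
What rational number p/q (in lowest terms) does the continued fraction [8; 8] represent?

65/8

Start with 8.
8 + 1/(8/1) = 8 + 1/8 = 65/8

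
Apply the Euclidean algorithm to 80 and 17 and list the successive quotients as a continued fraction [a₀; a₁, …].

80 = 4·17 + 12, so a_0 = 4
17 = 1·12 + 5, so a_1 = 1
12 = 2·5 + 2, so a_2 = 2
5 = 2·2 + 1, so a_3 = 2
2 = 2·1 + 0, so a_4 = 2

[4; 1, 2, 2, 2]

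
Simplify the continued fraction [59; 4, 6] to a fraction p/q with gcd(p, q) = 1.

1481/25

a_0 = 59: 59/1
a_1 = 4: 237/4
a_2 = 6: 1481/25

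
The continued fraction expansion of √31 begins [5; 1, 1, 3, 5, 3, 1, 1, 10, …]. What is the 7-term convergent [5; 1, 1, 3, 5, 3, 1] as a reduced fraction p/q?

Start with 1.
3 + 1/(1/1) = 3 + 1/1 = 4/1
5 + 1/(4/1) = 5 + 1/4 = 21/4
3 + 1/(21/4) = 3 + 4/21 = 67/21
1 + 1/(67/21) = 1 + 21/67 = 88/67
1 + 1/(88/67) = 1 + 67/88 = 155/88
5 + 1/(155/88) = 5 + 88/155 = 863/155

863/155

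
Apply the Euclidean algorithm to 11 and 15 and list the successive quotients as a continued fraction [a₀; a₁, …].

11 = 0·15 + 11, so a_0 = 0
15 = 1·11 + 4, so a_1 = 1
11 = 2·4 + 3, so a_2 = 2
4 = 1·3 + 1, so a_3 = 1
3 = 3·1 + 0, so a_4 = 3

[0; 1, 2, 1, 3]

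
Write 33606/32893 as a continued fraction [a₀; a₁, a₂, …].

[1; 46, 7, 1, 1, 47]

Apply division with remainder until the remainder is 0:
⌊33606/32893⌋ = 1, remainder 713
⌊32893/713⌋ = 46, remainder 95
⌊713/95⌋ = 7, remainder 48
⌊95/48⌋ = 1, remainder 47
⌊48/47⌋ = 1, remainder 1
⌊47/1⌋ = 47, remainder 0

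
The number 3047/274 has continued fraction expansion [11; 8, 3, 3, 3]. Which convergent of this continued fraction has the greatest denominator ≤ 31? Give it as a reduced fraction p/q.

List convergents until the denominator exceeds the bound:
a_0 = 11: 11/1  (≤ bound)
a_1 = 8: 89/8  (≤ bound)
a_2 = 3: 278/25  (≤ bound)
a_3 = 3: 923/83  (> 31, stop)

278/25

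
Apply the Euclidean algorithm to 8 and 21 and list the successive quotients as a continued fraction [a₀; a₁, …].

⌊8/21⌋ = 0, remainder 8
⌊21/8⌋ = 2, remainder 5
⌊8/5⌋ = 1, remainder 3
⌊5/3⌋ = 1, remainder 2
⌊3/2⌋ = 1, remainder 1
⌊2/1⌋ = 2, remainder 0

[0; 2, 1, 1, 1, 2]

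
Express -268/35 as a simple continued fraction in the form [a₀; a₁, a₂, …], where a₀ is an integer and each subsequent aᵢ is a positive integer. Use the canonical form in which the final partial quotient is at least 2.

Repeatedly divide and take the remainder:
-268 ÷ 35 → quotient -8, remainder 12
35 ÷ 12 → quotient 2, remainder 11
12 ÷ 11 → quotient 1, remainder 1
11 ÷ 1 → quotient 11, remainder 0

[-8; 2, 1, 11]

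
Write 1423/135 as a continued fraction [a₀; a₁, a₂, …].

Repeatedly divide and take the remainder:
1423 = 10·135 + 73, so a_0 = 10
135 = 1·73 + 62, so a_1 = 1
73 = 1·62 + 11, so a_2 = 1
62 = 5·11 + 7, so a_3 = 5
11 = 1·7 + 4, so a_4 = 1
7 = 1·4 + 3, so a_5 = 1
4 = 1·3 + 1, so a_6 = 1
3 = 3·1 + 0, so a_7 = 3

[10; 1, 1, 5, 1, 1, 1, 3]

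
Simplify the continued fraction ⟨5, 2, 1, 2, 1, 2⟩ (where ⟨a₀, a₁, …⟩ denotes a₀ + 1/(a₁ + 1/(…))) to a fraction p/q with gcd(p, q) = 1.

Start with 2.
1 + 1/(2/1) = 1 + 1/2 = 3/2
2 + 1/(3/2) = 2 + 2/3 = 8/3
1 + 1/(8/3) = 1 + 3/8 = 11/8
2 + 1/(11/8) = 2 + 8/11 = 30/11
5 + 1/(30/11) = 5 + 11/30 = 161/30

161/30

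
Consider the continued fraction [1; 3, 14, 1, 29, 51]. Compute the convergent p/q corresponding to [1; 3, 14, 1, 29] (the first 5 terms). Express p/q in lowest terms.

Use the convergent recurrence hₖ = aₖ·hₖ₋₁ + hₖ₋₂ (and likewise for the denominators kₖ):
a_0 = 1: 1/1
a_1 = 3: 4/3
a_2 = 14: 57/43
a_3 = 1: 61/46
a_4 = 29: 1826/1377

1826/1377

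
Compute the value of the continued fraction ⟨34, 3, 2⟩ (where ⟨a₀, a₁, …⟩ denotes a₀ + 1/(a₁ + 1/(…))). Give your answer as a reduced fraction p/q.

a_0 = 34: 34/1
a_1 = 3: 103/3
a_2 = 2: 240/7

240/7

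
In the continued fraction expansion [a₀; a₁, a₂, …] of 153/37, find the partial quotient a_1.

7

Run the Euclidean algorithm, recording each quotient:
153 ÷ 37 → quotient 4, remainder 5
37 ÷ 5 → quotient 7, remainder 2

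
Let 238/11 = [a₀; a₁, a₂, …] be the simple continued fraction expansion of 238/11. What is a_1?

238 ÷ 11 → quotient 21, remainder 7
11 ÷ 7 → quotient 1, remainder 4

1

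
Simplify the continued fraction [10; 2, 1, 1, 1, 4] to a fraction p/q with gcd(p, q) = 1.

384/37

Start with 4.
1 + 1/(4/1) = 1 + 1/4 = 5/4
1 + 1/(5/4) = 1 + 4/5 = 9/5
1 + 1/(9/5) = 1 + 5/9 = 14/9
2 + 1/(14/9) = 2 + 9/14 = 37/14
10 + 1/(37/14) = 10 + 14/37 = 384/37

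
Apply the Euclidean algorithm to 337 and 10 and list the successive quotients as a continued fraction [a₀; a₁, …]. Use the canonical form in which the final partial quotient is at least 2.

Run the Euclidean algorithm, recording each quotient:
337 ÷ 10 → quotient 33, remainder 7
10 ÷ 7 → quotient 1, remainder 3
7 ÷ 3 → quotient 2, remainder 1
3 ÷ 1 → quotient 3, remainder 0

[33; 1, 2, 3]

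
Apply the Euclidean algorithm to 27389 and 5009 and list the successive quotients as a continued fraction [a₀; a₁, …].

27389 = 5·5009 + 2344, so a_0 = 5
5009 = 2·2344 + 321, so a_1 = 2
2344 = 7·321 + 97, so a_2 = 7
321 = 3·97 + 30, so a_3 = 3
97 = 3·30 + 7, so a_4 = 3
30 = 4·7 + 2, so a_5 = 4
7 = 3·2 + 1, so a_6 = 3
2 = 2·1 + 0, so a_7 = 2

[5; 2, 7, 3, 3, 4, 3, 2]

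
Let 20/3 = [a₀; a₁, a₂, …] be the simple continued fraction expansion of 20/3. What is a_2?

2

⌊20/3⌋ = 6, remainder 2
⌊3/2⌋ = 1, remainder 1
⌊2/1⌋ = 2, remainder 0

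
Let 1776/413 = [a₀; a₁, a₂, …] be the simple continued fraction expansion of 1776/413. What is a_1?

⌊1776/413⌋ = 4, remainder 124
⌊413/124⌋ = 3, remainder 41

3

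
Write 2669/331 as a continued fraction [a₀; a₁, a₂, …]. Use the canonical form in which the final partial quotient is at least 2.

[8; 15, 1, 3, 5]

Run the Euclidean algorithm, recording each quotient:
⌊2669/331⌋ = 8, remainder 21
⌊331/21⌋ = 15, remainder 16
⌊21/16⌋ = 1, remainder 5
⌊16/5⌋ = 3, remainder 1
⌊5/1⌋ = 5, remainder 0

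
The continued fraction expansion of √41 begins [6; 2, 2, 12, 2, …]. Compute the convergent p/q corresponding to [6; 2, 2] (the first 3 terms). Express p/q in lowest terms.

Start with 2.
2 + 1/(2/1) = 2 + 1/2 = 5/2
6 + 1/(5/2) = 6 + 2/5 = 32/5

32/5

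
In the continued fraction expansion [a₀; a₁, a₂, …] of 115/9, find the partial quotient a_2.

3

Run the Euclidean algorithm, recording each quotient:
⌊115/9⌋ = 12, remainder 7
⌊9/7⌋ = 1, remainder 2
⌊7/2⌋ = 3, remainder 1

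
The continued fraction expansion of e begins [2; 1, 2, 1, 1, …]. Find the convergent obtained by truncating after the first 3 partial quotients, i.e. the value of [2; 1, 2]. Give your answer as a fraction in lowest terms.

8/3

a_0 = 2: 2/1
a_1 = 1: 3/1
a_2 = 2: 8/3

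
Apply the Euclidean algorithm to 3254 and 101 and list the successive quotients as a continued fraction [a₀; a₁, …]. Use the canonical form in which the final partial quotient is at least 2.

Repeatedly divide and take the remainder:
3254 = 32·101 + 22, so a_0 = 32
101 = 4·22 + 13, so a_1 = 4
22 = 1·13 + 9, so a_2 = 1
13 = 1·9 + 4, so a_3 = 1
9 = 2·4 + 1, so a_4 = 2
4 = 4·1 + 0, so a_5 = 4

[32; 4, 1, 1, 2, 4]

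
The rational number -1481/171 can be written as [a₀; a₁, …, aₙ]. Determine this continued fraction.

⌊-1481/171⌋ = -9, remainder 58
⌊171/58⌋ = 2, remainder 55
⌊58/55⌋ = 1, remainder 3
⌊55/3⌋ = 18, remainder 1
⌊3/1⌋ = 3, remainder 0

[-9; 2, 1, 18, 3]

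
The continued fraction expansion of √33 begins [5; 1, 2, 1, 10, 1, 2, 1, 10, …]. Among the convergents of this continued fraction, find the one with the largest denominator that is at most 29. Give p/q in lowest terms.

a_0 = 5: 5/1  (≤ bound)
a_1 = 1: 6/1  (≤ bound)
a_2 = 2: 17/3  (≤ bound)
a_3 = 1: 23/4  (≤ bound)
a_4 = 10: 247/43  (> 29, stop)

23/4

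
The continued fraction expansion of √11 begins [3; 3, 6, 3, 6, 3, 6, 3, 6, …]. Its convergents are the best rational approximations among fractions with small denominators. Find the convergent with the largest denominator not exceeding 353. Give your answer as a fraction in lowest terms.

199/60

a_0 = 3: 3/1  (≤ bound)
a_1 = 3: 10/3  (≤ bound)
a_2 = 6: 63/19  (≤ bound)
a_3 = 3: 199/60  (≤ bound)
a_4 = 6: 1257/379  (> 353, stop)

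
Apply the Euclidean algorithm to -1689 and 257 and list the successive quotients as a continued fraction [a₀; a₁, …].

[-7; 2, 2, 1, 36]

⌊-1689/257⌋ = -7, remainder 110
⌊257/110⌋ = 2, remainder 37
⌊110/37⌋ = 2, remainder 36
⌊37/36⌋ = 1, remainder 1
⌊36/1⌋ = 36, remainder 0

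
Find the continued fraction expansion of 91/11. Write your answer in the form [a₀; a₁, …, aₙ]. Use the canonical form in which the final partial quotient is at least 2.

Repeatedly divide and take the remainder:
91 ÷ 11 → quotient 8, remainder 3
11 ÷ 3 → quotient 3, remainder 2
3 ÷ 2 → quotient 1, remainder 1
2 ÷ 1 → quotient 2, remainder 0

[8; 3, 1, 2]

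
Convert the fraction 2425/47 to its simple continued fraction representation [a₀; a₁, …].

2425 = 51·47 + 28, so a_0 = 51
47 = 1·28 + 19, so a_1 = 1
28 = 1·19 + 9, so a_2 = 1
19 = 2·9 + 1, so a_3 = 2
9 = 9·1 + 0, so a_4 = 9

[51; 1, 1, 2, 9]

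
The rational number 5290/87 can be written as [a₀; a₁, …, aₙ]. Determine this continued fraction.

[60; 1, 4, 8, 2]

5290 ÷ 87 → quotient 60, remainder 70
87 ÷ 70 → quotient 1, remainder 17
70 ÷ 17 → quotient 4, remainder 2
17 ÷ 2 → quotient 8, remainder 1
2 ÷ 1 → quotient 2, remainder 0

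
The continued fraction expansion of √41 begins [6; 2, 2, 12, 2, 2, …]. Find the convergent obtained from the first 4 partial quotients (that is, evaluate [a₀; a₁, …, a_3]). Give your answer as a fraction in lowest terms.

Starting at the tail and folding back:
Start with 12.
2 + 1/(12/1) = 2 + 1/12 = 25/12
2 + 1/(25/12) = 2 + 12/25 = 62/25
6 + 1/(62/25) = 6 + 25/62 = 397/62

397/62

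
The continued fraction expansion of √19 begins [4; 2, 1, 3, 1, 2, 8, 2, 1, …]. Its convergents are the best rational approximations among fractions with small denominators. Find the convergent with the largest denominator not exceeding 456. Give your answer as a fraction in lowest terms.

1421/326

List convergents until the denominator exceeds the bound:
a_0 = 4: 4/1  (≤ bound)
a_1 = 2: 9/2  (≤ bound)
a_2 = 1: 13/3  (≤ bound)
a_3 = 3: 48/11  (≤ bound)
a_4 = 1: 61/14  (≤ bound)
a_5 = 2: 170/39  (≤ bound)
a_6 = 8: 1421/326  (≤ bound)
a_7 = 2: 3012/691  (> 456, stop)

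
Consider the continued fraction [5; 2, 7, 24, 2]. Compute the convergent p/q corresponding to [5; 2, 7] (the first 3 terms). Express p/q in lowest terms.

a_0 = 5: 5/1
a_1 = 2: 11/2
a_2 = 7: 82/15

82/15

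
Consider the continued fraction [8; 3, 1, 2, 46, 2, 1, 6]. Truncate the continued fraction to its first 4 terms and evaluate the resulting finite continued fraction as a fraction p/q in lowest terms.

91/11

a_0 = 8: 8/1
a_1 = 3: 25/3
a_2 = 1: 33/4
a_3 = 2: 91/11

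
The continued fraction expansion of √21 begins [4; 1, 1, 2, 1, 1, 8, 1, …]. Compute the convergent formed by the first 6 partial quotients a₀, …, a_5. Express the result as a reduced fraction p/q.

55/12

Work from the innermost term outward:
Start with 1.
1 + 1/(1/1) = 1 + 1/1 = 2/1
2 + 1/(2/1) = 2 + 1/2 = 5/2
1 + 1/(5/2) = 1 + 2/5 = 7/5
1 + 1/(7/5) = 1 + 5/7 = 12/7
4 + 1/(12/7) = 4 + 7/12 = 55/12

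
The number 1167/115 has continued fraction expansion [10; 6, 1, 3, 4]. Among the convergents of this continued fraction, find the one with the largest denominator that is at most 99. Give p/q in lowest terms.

274/27

a_0 = 10: 10/1  (≤ bound)
a_1 = 6: 61/6  (≤ bound)
a_2 = 1: 71/7  (≤ bound)
a_3 = 3: 274/27  (≤ bound)
a_4 = 4: 1167/115  (> 99, stop)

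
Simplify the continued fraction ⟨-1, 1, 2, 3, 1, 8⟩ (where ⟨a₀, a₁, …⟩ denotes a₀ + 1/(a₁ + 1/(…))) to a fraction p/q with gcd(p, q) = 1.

-35/114

a_0 = -1: -1/1
a_1 = 1: 0/1
a_2 = 2: -1/3
a_3 = 3: -3/10
a_4 = 1: -4/13
a_5 = 8: -35/114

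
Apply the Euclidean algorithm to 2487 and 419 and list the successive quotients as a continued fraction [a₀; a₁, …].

Repeatedly divide and take the remainder:
2487 ÷ 419 → quotient 5, remainder 392
419 ÷ 392 → quotient 1, remainder 27
392 ÷ 27 → quotient 14, remainder 14
27 ÷ 14 → quotient 1, remainder 13
14 ÷ 13 → quotient 1, remainder 1
13 ÷ 1 → quotient 13, remainder 0

[5; 1, 14, 1, 1, 13]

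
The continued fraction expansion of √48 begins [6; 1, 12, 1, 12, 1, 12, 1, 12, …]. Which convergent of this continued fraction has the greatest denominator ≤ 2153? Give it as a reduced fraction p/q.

List convergents until the denominator exceeds the bound:
a_0 = 6: 6/1  (≤ bound)
a_1 = 1: 7/1  (≤ bound)
a_2 = 12: 90/13  (≤ bound)
a_3 = 1: 97/14  (≤ bound)
a_4 = 12: 1254/181  (≤ bound)
a_5 = 1: 1351/195  (≤ bound)
a_6 = 12: 17466/2521  (> 2153, stop)

1351/195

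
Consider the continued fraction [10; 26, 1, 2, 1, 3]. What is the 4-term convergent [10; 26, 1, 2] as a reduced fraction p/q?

Start with 2.
1 + 1/(2/1) = 1 + 1/2 = 3/2
26 + 1/(3/2) = 26 + 2/3 = 80/3
10 + 1/(80/3) = 10 + 3/80 = 803/80

803/80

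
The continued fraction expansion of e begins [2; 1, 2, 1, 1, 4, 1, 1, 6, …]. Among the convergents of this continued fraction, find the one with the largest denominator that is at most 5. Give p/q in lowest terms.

a_0 = 2: 2/1  (≤ bound)
a_1 = 1: 3/1  (≤ bound)
a_2 = 2: 8/3  (≤ bound)
a_3 = 1: 11/4  (≤ bound)
a_4 = 1: 19/7  (> 5, stop)

11/4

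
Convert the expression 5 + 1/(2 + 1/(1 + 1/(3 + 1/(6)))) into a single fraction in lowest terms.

370/69

a_0 = 5: 5/1
a_1 = 2: 11/2
a_2 = 1: 16/3
a_3 = 3: 59/11
a_4 = 6: 370/69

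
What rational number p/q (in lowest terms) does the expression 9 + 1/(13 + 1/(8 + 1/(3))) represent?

2977/328

a_0 = 9: 9/1
a_1 = 13: 118/13
a_2 = 8: 953/105
a_3 = 3: 2977/328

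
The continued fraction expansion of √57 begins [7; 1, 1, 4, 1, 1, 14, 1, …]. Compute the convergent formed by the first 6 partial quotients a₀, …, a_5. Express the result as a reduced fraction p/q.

Build up convergents one term at a time:
a_0 = 7: 7/1
a_1 = 1: 8/1
a_2 = 1: 15/2
a_3 = 4: 68/9
a_4 = 1: 83/11
a_5 = 1: 151/20

151/20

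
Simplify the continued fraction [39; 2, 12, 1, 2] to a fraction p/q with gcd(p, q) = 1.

3119/79

Starting at the tail and folding back:
Start with 2.
1 + 1/(2/1) = 1 + 1/2 = 3/2
12 + 1/(3/2) = 12 + 2/3 = 38/3
2 + 1/(38/3) = 2 + 3/38 = 79/38
39 + 1/(79/38) = 39 + 38/79 = 3119/79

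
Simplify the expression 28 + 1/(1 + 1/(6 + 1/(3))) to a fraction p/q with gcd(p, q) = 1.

635/22

Collapse the nested fraction from the inside out:
Start with 3.
6 + 1/(3/1) = 6 + 1/3 = 19/3
1 + 1/(19/3) = 1 + 3/19 = 22/19
28 + 1/(22/19) = 28 + 19/22 = 635/22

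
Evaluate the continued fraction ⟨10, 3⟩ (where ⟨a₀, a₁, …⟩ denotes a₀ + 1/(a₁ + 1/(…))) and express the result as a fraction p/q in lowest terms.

Compute successive convergents:
a_0 = 10: 10/1
a_1 = 3: 31/3

31/3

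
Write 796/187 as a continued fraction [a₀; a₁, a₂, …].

⌊796/187⌋ = 4, remainder 48
⌊187/48⌋ = 3, remainder 43
⌊48/43⌋ = 1, remainder 5
⌊43/5⌋ = 8, remainder 3
⌊5/3⌋ = 1, remainder 2
⌊3/2⌋ = 1, remainder 1
⌊2/1⌋ = 2, remainder 0

[4; 3, 1, 8, 1, 1, 2]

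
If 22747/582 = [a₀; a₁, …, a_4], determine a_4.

6

Run the Euclidean algorithm, recording each quotient:
⌊22747/582⌋ = 39, remainder 49
⌊582/49⌋ = 11, remainder 43
⌊49/43⌋ = 1, remainder 6
⌊43/6⌋ = 7, remainder 1
⌊6/1⌋ = 6, remainder 0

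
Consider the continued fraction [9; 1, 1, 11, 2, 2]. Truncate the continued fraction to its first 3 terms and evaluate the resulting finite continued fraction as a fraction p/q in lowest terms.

Start with 1.
1 + 1/(1/1) = 1 + 1/1 = 2/1
9 + 1/(2/1) = 9 + 1/2 = 19/2

19/2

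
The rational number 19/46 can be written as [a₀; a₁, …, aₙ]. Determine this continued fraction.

[0; 2, 2, 2, 1, 2]

Apply division with remainder until the remainder is 0:
19 = 0·46 + 19, so a_0 = 0
46 = 2·19 + 8, so a_1 = 2
19 = 2·8 + 3, so a_2 = 2
8 = 2·3 + 2, so a_3 = 2
3 = 1·2 + 1, so a_4 = 1
2 = 2·1 + 0, so a_5 = 2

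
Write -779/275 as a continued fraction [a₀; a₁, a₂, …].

[-3; 5, 1, 45]

-779 = -3·275 + 46, so a_0 = -3
275 = 5·46 + 45, so a_1 = 5
46 = 1·45 + 1, so a_2 = 1
45 = 45·1 + 0, so a_3 = 45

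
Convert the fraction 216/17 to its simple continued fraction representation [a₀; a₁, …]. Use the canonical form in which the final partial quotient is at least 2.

Run the Euclidean algorithm, recording each quotient:
216 ÷ 17 → quotient 12, remainder 12
17 ÷ 12 → quotient 1, remainder 5
12 ÷ 5 → quotient 2, remainder 2
5 ÷ 2 → quotient 2, remainder 1
2 ÷ 1 → quotient 2, remainder 0

[12; 1, 2, 2, 2]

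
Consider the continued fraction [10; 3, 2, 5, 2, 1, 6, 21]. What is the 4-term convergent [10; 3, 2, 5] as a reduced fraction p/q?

Work from the innermost term outward:
Start with 5.
2 + 1/(5/1) = 2 + 1/5 = 11/5
3 + 1/(11/5) = 3 + 5/11 = 38/11
10 + 1/(38/11) = 10 + 11/38 = 391/38

391/38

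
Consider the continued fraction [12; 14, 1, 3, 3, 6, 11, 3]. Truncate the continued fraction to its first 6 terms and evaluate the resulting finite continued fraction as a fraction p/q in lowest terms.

14614/1211

Start with 6.
3 + 1/(6/1) = 3 + 1/6 = 19/6
3 + 1/(19/6) = 3 + 6/19 = 63/19
1 + 1/(63/19) = 1 + 19/63 = 82/63
14 + 1/(82/63) = 14 + 63/82 = 1211/82
12 + 1/(1211/82) = 12 + 82/1211 = 14614/1211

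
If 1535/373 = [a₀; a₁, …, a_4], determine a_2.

Run the Euclidean algorithm, recording each quotient:
1535 = 4·373 + 43, so a_0 = 4
373 = 8·43 + 29, so a_1 = 8
43 = 1·29 + 14, so a_2 = 1

1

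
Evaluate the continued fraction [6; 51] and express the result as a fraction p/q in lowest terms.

a_0 = 6: 6/1
a_1 = 51: 307/51

307/51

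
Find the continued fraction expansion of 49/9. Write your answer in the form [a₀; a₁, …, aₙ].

[5; 2, 4]

⌊49/9⌋ = 5, remainder 4
⌊9/4⌋ = 2, remainder 1
⌊4/1⌋ = 4, remainder 0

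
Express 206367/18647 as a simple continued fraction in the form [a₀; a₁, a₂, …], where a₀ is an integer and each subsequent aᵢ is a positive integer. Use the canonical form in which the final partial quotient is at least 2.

[11; 14, 1, 11, 7, 2, 1, 4]

Apply division with remainder until the remainder is 0:
206367 ÷ 18647 → quotient 11, remainder 1250
18647 ÷ 1250 → quotient 14, remainder 1147
1250 ÷ 1147 → quotient 1, remainder 103
1147 ÷ 103 → quotient 11, remainder 14
103 ÷ 14 → quotient 7, remainder 5
14 ÷ 5 → quotient 2, remainder 4
5 ÷ 4 → quotient 1, remainder 1
4 ÷ 1 → quotient 4, remainder 0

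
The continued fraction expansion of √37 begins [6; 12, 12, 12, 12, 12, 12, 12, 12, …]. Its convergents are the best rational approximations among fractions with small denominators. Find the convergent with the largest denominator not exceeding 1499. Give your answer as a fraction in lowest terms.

a_0 = 6: 6/1  (≤ bound)
a_1 = 12: 73/12  (≤ bound)
a_2 = 12: 882/145  (≤ bound)
a_3 = 12: 10657/1752  (> 1499, stop)

882/145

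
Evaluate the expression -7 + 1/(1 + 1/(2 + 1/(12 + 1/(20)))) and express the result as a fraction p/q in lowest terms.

Start with 20.
12 + 1/(20/1) = 12 + 1/20 = 241/20
2 + 1/(241/20) = 2 + 20/241 = 502/241
1 + 1/(502/241) = 1 + 241/502 = 743/502
-7 + 1/(743/502) = -7 + 502/743 = -4699/743

-4699/743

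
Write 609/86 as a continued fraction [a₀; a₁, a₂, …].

[7; 12, 3, 2]

609 ÷ 86 → quotient 7, remainder 7
86 ÷ 7 → quotient 12, remainder 2
7 ÷ 2 → quotient 3, remainder 1
2 ÷ 1 → quotient 2, remainder 0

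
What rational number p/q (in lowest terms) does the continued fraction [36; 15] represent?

541/15

Start with 15.
36 + 1/(15/1) = 36 + 1/15 = 541/15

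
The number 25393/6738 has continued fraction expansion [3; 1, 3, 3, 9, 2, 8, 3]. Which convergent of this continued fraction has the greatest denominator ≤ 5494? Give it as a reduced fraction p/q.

8144/2161

List convergents until the denominator exceeds the bound:
a_0 = 3: 3/1  (≤ bound)
a_1 = 1: 4/1  (≤ bound)
a_2 = 3: 15/4  (≤ bound)
a_3 = 3: 49/13  (≤ bound)
a_4 = 9: 456/121  (≤ bound)
a_5 = 2: 961/255  (≤ bound)
a_6 = 8: 8144/2161  (≤ bound)
a_7 = 3: 25393/6738  (> 5494, stop)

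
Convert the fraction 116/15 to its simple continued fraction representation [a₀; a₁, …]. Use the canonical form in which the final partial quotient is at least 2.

Run the Euclidean algorithm, recording each quotient:
⌊116/15⌋ = 7, remainder 11
⌊15/11⌋ = 1, remainder 4
⌊11/4⌋ = 2, remainder 3
⌊4/3⌋ = 1, remainder 1
⌊3/1⌋ = 3, remainder 0

[7; 1, 2, 1, 3]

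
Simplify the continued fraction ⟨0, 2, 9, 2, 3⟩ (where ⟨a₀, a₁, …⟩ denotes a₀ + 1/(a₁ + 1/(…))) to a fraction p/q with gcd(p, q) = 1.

Compute successive convergents:
a_0 = 0: 0/1
a_1 = 2: 1/2
a_2 = 9: 9/19
a_3 = 2: 19/40
a_4 = 3: 66/139

66/139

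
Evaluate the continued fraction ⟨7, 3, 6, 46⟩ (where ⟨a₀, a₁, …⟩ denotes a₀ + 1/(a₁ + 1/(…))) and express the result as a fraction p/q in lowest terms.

6416/877

Start with 46.
6 + 1/(46/1) = 6 + 1/46 = 277/46
3 + 1/(277/46) = 3 + 46/277 = 877/277
7 + 1/(877/277) = 7 + 277/877 = 6416/877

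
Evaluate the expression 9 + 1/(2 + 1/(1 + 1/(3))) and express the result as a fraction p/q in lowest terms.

Start with 3.
1 + 1/(3/1) = 1 + 1/3 = 4/3
2 + 1/(4/3) = 2 + 3/4 = 11/4
9 + 1/(11/4) = 9 + 4/11 = 103/11

103/11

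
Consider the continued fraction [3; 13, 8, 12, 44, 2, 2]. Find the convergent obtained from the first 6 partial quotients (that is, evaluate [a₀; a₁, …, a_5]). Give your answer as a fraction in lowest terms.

349170/113507

Start with 2.
44 + 1/(2/1) = 44 + 1/2 = 89/2
12 + 1/(89/2) = 12 + 2/89 = 1070/89
8 + 1/(1070/89) = 8 + 89/1070 = 8649/1070
13 + 1/(8649/1070) = 13 + 1070/8649 = 113507/8649
3 + 1/(113507/8649) = 3 + 8649/113507 = 349170/113507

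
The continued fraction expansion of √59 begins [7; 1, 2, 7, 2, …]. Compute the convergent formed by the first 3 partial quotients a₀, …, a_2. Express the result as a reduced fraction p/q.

Use the convergent recurrence hₖ = aₖ·hₖ₋₁ + hₖ₋₂ (and likewise for the denominators kₖ):
a_0 = 7: 7/1
a_1 = 1: 8/1
a_2 = 2: 23/3

23/3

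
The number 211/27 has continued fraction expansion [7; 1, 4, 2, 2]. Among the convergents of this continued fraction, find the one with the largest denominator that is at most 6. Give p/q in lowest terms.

List convergents until the denominator exceeds the bound:
a_0 = 7: 7/1  (≤ bound)
a_1 = 1: 8/1  (≤ bound)
a_2 = 4: 39/5  (≤ bound)
a_3 = 2: 86/11  (> 6, stop)

39/5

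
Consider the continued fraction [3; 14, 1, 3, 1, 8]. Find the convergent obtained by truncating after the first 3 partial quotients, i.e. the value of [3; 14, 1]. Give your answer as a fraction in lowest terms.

a_0 = 3: 3/1
a_1 = 14: 43/14
a_2 = 1: 46/15

46/15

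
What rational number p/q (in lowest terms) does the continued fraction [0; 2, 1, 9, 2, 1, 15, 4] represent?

1975/5734

a_0 = 0: 0/1
a_1 = 2: 1/2
a_2 = 1: 1/3
a_3 = 9: 10/29
a_4 = 2: 21/61
a_5 = 1: 31/90
a_6 = 15: 486/1411
a_7 = 4: 1975/5734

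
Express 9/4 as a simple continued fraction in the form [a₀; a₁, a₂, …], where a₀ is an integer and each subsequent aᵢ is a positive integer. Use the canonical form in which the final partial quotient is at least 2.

⌊9/4⌋ = 2, remainder 1
⌊4/1⌋ = 4, remainder 0

[2; 4]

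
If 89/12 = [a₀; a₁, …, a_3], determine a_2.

2

89 = 7·12 + 5, so a_0 = 7
12 = 2·5 + 2, so a_1 = 2
5 = 2·2 + 1, so a_2 = 2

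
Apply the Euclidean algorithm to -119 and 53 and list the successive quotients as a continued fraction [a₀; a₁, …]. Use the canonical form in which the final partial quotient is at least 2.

[-3; 1, 3, 13]

-119 = -3·53 + 40, so a_0 = -3
53 = 1·40 + 13, so a_1 = 1
40 = 3·13 + 1, so a_2 = 3
13 = 13·1 + 0, so a_3 = 13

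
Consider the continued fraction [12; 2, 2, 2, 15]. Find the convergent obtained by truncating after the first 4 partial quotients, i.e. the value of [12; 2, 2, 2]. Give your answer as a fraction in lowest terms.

a_0 = 12: 12/1
a_1 = 2: 25/2
a_2 = 2: 62/5
a_3 = 2: 149/12

149/12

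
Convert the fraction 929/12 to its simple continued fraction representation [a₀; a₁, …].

[77; 2, 2, 2]

⌊929/12⌋ = 77, remainder 5
⌊12/5⌋ = 2, remainder 2
⌊5/2⌋ = 2, remainder 1
⌊2/1⌋ = 2, remainder 0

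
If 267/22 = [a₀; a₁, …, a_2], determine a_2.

Run the Euclidean algorithm, recording each quotient:
267 ÷ 22 → quotient 12, remainder 3
22 ÷ 3 → quotient 7, remainder 1
3 ÷ 1 → quotient 3, remainder 0

3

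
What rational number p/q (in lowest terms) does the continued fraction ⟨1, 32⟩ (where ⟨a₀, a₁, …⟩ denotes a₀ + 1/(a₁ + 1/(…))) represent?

33/32

Use the convergent recurrence hₖ = aₖ·hₖ₋₁ + hₖ₋₂ (and likewise for the denominators kₖ):
a_0 = 1: 1/1
a_1 = 32: 33/32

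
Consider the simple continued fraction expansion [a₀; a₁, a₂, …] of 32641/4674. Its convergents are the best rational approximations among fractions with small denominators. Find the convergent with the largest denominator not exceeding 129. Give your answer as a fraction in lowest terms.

a_0 = 6: 6/1  (≤ bound)
a_1 = 1: 7/1  (≤ bound)
a_2 = 59: 419/60  (≤ bound)
a_3 = 1: 426/61  (≤ bound)
a_4 = 2: 1271/182  (> 129, stop)

426/61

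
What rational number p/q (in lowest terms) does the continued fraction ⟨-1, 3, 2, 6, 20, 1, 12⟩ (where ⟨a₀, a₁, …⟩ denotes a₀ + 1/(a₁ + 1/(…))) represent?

Build up convergents one term at a time:
a_0 = -1: -1/1
a_1 = 3: -2/3
a_2 = 2: -5/7
a_3 = 6: -32/45
a_4 = 20: -645/907
a_5 = 1: -677/952
a_6 = 12: -8769/12331

-8769/12331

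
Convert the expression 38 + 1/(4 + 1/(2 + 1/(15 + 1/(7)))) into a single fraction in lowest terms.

37535/982

Compute successive convergents:
a_0 = 38: 38/1
a_1 = 4: 153/4
a_2 = 2: 344/9
a_3 = 15: 5313/139
a_4 = 7: 37535/982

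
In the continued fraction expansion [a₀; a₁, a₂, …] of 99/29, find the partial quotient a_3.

99 = 3·29 + 12, so a_0 = 3
29 = 2·12 + 5, so a_1 = 2
12 = 2·5 + 2, so a_2 = 2
5 = 2·2 + 1, so a_3 = 2

2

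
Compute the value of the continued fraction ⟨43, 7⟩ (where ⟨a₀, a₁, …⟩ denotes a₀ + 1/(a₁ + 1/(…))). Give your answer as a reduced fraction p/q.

Start with 7.
43 + 1/(7/1) = 43 + 1/7 = 302/7

302/7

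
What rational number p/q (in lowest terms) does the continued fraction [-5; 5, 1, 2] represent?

-82/17

Work from the innermost term outward:
Start with 2.
1 + 1/(2/1) = 1 + 1/2 = 3/2
5 + 1/(3/2) = 5 + 2/3 = 17/3
-5 + 1/(17/3) = -5 + 3/17 = -82/17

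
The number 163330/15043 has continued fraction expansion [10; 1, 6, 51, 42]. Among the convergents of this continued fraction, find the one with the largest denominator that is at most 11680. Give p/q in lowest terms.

List convergents until the denominator exceeds the bound:
a_0 = 10: 10/1  (≤ bound)
a_1 = 1: 11/1  (≤ bound)
a_2 = 6: 76/7  (≤ bound)
a_3 = 51: 3887/358  (≤ bound)
a_4 = 42: 163330/15043  (> 11680, stop)

3887/358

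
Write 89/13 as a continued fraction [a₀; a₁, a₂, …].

89 ÷ 13 → quotient 6, remainder 11
13 ÷ 11 → quotient 1, remainder 2
11 ÷ 2 → quotient 5, remainder 1
2 ÷ 1 → quotient 2, remainder 0

[6; 1, 5, 2]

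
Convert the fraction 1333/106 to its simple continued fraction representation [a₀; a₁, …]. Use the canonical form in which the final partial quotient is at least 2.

⌊1333/106⌋ = 12, remainder 61
⌊106/61⌋ = 1, remainder 45
⌊61/45⌋ = 1, remainder 16
⌊45/16⌋ = 2, remainder 13
⌊16/13⌋ = 1, remainder 3
⌊13/3⌋ = 4, remainder 1
⌊3/1⌋ = 3, remainder 0

[12; 1, 1, 2, 1, 4, 3]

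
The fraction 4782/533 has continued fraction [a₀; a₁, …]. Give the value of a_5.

⌊4782/533⌋ = 8, remainder 518
⌊533/518⌋ = 1, remainder 15
⌊518/15⌋ = 34, remainder 8
⌊15/8⌋ = 1, remainder 7
⌊8/7⌋ = 1, remainder 1
⌊7/1⌋ = 7, remainder 0

7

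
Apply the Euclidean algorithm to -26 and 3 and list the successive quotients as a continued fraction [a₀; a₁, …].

[-9; 3]

Run the Euclidean algorithm, recording each quotient:
-26 ÷ 3 → quotient -9, remainder 1
3 ÷ 1 → quotient 3, remainder 0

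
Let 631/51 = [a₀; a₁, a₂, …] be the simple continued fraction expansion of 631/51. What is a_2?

1

631 = 12·51 + 19, so a_0 = 12
51 = 2·19 + 13, so a_1 = 2
19 = 1·13 + 6, so a_2 = 1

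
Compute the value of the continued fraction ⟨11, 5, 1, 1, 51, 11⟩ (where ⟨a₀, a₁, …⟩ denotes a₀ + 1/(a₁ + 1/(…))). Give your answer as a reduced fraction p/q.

Starting at the tail and folding back:
Start with 11.
51 + 1/(11/1) = 51 + 1/11 = 562/11
1 + 1/(562/11) = 1 + 11/562 = 573/562
1 + 1/(573/562) = 1 + 562/573 = 1135/573
5 + 1/(1135/573) = 5 + 573/1135 = 6248/1135
11 + 1/(6248/1135) = 11 + 1135/6248 = 69863/6248

69863/6248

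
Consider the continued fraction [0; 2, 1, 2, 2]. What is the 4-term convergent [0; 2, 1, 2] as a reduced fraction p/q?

Use the convergent recurrence hₖ = aₖ·hₖ₋₁ + hₖ₋₂ (and likewise for the denominators kₖ):
a_0 = 0: 0/1
a_1 = 2: 1/2
a_2 = 1: 1/3
a_3 = 2: 3/8

3/8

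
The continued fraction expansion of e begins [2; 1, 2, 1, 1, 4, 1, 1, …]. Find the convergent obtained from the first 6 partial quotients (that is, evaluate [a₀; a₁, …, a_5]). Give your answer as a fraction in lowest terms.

a_0 = 2: 2/1
a_1 = 1: 3/1
a_2 = 2: 8/3
a_3 = 1: 11/4
a_4 = 1: 19/7
a_5 = 4: 87/32

87/32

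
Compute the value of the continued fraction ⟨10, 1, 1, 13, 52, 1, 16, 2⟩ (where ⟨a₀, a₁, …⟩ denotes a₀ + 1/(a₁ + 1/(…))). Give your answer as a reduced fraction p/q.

526987/50101

Use the convergent recurrence hₖ = aₖ·hₖ₋₁ + hₖ₋₂ (and likewise for the denominators kₖ):
a_0 = 10: 10/1
a_1 = 1: 11/1
a_2 = 1: 21/2
a_3 = 13: 284/27
a_4 = 52: 14789/1406
a_5 = 1: 15073/1433
a_6 = 16: 255957/24334
a_7 = 2: 526987/50101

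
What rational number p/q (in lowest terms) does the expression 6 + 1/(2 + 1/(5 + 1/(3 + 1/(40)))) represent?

Start with 40.
3 + 1/(40/1) = 3 + 1/40 = 121/40
5 + 1/(121/40) = 5 + 40/121 = 645/121
2 + 1/(645/121) = 2 + 121/645 = 1411/645
6 + 1/(1411/645) = 6 + 645/1411 = 9111/1411

9111/1411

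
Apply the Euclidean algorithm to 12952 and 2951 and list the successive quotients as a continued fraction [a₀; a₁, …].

[4; 2, 1, 1, 3, 23, 7]

12952 = 4·2951 + 1148, so a_0 = 4
2951 = 2·1148 + 655, so a_1 = 2
1148 = 1·655 + 493, so a_2 = 1
655 = 1·493 + 162, so a_3 = 1
493 = 3·162 + 7, so a_4 = 3
162 = 23·7 + 1, so a_5 = 23
7 = 7·1 + 0, so a_6 = 7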